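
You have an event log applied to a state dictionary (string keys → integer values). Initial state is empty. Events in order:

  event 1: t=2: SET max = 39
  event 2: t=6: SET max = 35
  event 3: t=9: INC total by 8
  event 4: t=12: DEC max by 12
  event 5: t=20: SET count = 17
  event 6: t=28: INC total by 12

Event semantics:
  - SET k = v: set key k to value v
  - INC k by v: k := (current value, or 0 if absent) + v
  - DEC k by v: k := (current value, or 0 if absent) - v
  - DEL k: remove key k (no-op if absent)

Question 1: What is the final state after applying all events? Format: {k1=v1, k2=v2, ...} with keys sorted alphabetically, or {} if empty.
  after event 1 (t=2: SET max = 39): {max=39}
  after event 2 (t=6: SET max = 35): {max=35}
  after event 3 (t=9: INC total by 8): {max=35, total=8}
  after event 4 (t=12: DEC max by 12): {max=23, total=8}
  after event 5 (t=20: SET count = 17): {count=17, max=23, total=8}
  after event 6 (t=28: INC total by 12): {count=17, max=23, total=20}

Answer: {count=17, max=23, total=20}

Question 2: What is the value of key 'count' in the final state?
Track key 'count' through all 6 events:
  event 1 (t=2: SET max = 39): count unchanged
  event 2 (t=6: SET max = 35): count unchanged
  event 3 (t=9: INC total by 8): count unchanged
  event 4 (t=12: DEC max by 12): count unchanged
  event 5 (t=20: SET count = 17): count (absent) -> 17
  event 6 (t=28: INC total by 12): count unchanged
Final: count = 17

Answer: 17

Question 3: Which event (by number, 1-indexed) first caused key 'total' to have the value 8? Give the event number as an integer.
Looking for first event where total becomes 8:
  event 3: total (absent) -> 8  <-- first match

Answer: 3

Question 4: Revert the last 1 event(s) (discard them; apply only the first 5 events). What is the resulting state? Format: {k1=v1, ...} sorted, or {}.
Keep first 5 events (discard last 1):
  after event 1 (t=2: SET max = 39): {max=39}
  after event 2 (t=6: SET max = 35): {max=35}
  after event 3 (t=9: INC total by 8): {max=35, total=8}
  after event 4 (t=12: DEC max by 12): {max=23, total=8}
  after event 5 (t=20: SET count = 17): {count=17, max=23, total=8}

Answer: {count=17, max=23, total=8}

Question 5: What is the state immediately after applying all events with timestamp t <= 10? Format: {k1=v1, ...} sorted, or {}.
Apply events with t <= 10 (3 events):
  after event 1 (t=2: SET max = 39): {max=39}
  after event 2 (t=6: SET max = 35): {max=35}
  after event 3 (t=9: INC total by 8): {max=35, total=8}

Answer: {max=35, total=8}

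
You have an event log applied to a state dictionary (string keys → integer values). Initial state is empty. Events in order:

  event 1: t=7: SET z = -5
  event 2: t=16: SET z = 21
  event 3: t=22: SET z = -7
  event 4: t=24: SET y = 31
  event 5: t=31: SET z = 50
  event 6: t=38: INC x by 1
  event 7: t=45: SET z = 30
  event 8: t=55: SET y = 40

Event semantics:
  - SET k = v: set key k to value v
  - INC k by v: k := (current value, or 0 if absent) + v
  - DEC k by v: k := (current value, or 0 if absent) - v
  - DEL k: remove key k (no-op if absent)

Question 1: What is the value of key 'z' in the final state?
Answer: 30

Derivation:
Track key 'z' through all 8 events:
  event 1 (t=7: SET z = -5): z (absent) -> -5
  event 2 (t=16: SET z = 21): z -5 -> 21
  event 3 (t=22: SET z = -7): z 21 -> -7
  event 4 (t=24: SET y = 31): z unchanged
  event 5 (t=31: SET z = 50): z -7 -> 50
  event 6 (t=38: INC x by 1): z unchanged
  event 7 (t=45: SET z = 30): z 50 -> 30
  event 8 (t=55: SET y = 40): z unchanged
Final: z = 30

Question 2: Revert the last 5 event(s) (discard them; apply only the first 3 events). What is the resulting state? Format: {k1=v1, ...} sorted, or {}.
Keep first 3 events (discard last 5):
  after event 1 (t=7: SET z = -5): {z=-5}
  after event 2 (t=16: SET z = 21): {z=21}
  after event 3 (t=22: SET z = -7): {z=-7}

Answer: {z=-7}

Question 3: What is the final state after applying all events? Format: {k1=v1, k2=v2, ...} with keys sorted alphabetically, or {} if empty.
Answer: {x=1, y=40, z=30}

Derivation:
  after event 1 (t=7: SET z = -5): {z=-5}
  after event 2 (t=16: SET z = 21): {z=21}
  after event 3 (t=22: SET z = -7): {z=-7}
  after event 4 (t=24: SET y = 31): {y=31, z=-7}
  after event 5 (t=31: SET z = 50): {y=31, z=50}
  after event 6 (t=38: INC x by 1): {x=1, y=31, z=50}
  after event 7 (t=45: SET z = 30): {x=1, y=31, z=30}
  after event 8 (t=55: SET y = 40): {x=1, y=40, z=30}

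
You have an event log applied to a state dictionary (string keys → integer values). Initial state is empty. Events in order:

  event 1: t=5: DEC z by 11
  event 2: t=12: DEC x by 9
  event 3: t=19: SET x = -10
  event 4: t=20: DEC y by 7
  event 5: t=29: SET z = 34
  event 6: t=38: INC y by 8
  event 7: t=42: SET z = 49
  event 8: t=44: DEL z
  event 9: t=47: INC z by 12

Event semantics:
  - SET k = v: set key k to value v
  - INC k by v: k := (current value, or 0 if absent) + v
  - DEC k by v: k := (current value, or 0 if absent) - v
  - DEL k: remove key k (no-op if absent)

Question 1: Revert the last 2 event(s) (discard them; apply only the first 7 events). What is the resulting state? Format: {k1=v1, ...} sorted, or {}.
Keep first 7 events (discard last 2):
  after event 1 (t=5: DEC z by 11): {z=-11}
  after event 2 (t=12: DEC x by 9): {x=-9, z=-11}
  after event 3 (t=19: SET x = -10): {x=-10, z=-11}
  after event 4 (t=20: DEC y by 7): {x=-10, y=-7, z=-11}
  after event 5 (t=29: SET z = 34): {x=-10, y=-7, z=34}
  after event 6 (t=38: INC y by 8): {x=-10, y=1, z=34}
  after event 7 (t=42: SET z = 49): {x=-10, y=1, z=49}

Answer: {x=-10, y=1, z=49}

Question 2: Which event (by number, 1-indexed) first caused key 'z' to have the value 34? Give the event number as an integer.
Looking for first event where z becomes 34:
  event 1: z = -11
  event 2: z = -11
  event 3: z = -11
  event 4: z = -11
  event 5: z -11 -> 34  <-- first match

Answer: 5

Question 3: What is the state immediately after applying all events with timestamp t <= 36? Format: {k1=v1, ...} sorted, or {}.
Answer: {x=-10, y=-7, z=34}

Derivation:
Apply events with t <= 36 (5 events):
  after event 1 (t=5: DEC z by 11): {z=-11}
  after event 2 (t=12: DEC x by 9): {x=-9, z=-11}
  after event 3 (t=19: SET x = -10): {x=-10, z=-11}
  after event 4 (t=20: DEC y by 7): {x=-10, y=-7, z=-11}
  after event 5 (t=29: SET z = 34): {x=-10, y=-7, z=34}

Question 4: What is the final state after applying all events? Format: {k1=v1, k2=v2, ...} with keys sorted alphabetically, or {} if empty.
Answer: {x=-10, y=1, z=12}

Derivation:
  after event 1 (t=5: DEC z by 11): {z=-11}
  after event 2 (t=12: DEC x by 9): {x=-9, z=-11}
  after event 3 (t=19: SET x = -10): {x=-10, z=-11}
  after event 4 (t=20: DEC y by 7): {x=-10, y=-7, z=-11}
  after event 5 (t=29: SET z = 34): {x=-10, y=-7, z=34}
  after event 6 (t=38: INC y by 8): {x=-10, y=1, z=34}
  after event 7 (t=42: SET z = 49): {x=-10, y=1, z=49}
  after event 8 (t=44: DEL z): {x=-10, y=1}
  after event 9 (t=47: INC z by 12): {x=-10, y=1, z=12}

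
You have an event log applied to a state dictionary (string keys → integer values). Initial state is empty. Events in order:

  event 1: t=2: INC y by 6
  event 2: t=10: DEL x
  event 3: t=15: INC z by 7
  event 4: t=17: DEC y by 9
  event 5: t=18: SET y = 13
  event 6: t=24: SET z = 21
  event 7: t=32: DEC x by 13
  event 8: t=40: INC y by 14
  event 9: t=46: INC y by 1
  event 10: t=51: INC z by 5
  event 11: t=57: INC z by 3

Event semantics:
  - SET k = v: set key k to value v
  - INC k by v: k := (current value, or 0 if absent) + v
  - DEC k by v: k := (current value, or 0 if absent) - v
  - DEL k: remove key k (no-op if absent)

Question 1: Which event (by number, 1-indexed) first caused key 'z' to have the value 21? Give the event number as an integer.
Answer: 6

Derivation:
Looking for first event where z becomes 21:
  event 3: z = 7
  event 4: z = 7
  event 5: z = 7
  event 6: z 7 -> 21  <-- first match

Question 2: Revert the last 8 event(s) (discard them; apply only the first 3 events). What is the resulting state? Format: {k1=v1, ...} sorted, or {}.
Answer: {y=6, z=7}

Derivation:
Keep first 3 events (discard last 8):
  after event 1 (t=2: INC y by 6): {y=6}
  after event 2 (t=10: DEL x): {y=6}
  after event 3 (t=15: INC z by 7): {y=6, z=7}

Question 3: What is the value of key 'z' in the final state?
Track key 'z' through all 11 events:
  event 1 (t=2: INC y by 6): z unchanged
  event 2 (t=10: DEL x): z unchanged
  event 3 (t=15: INC z by 7): z (absent) -> 7
  event 4 (t=17: DEC y by 9): z unchanged
  event 5 (t=18: SET y = 13): z unchanged
  event 6 (t=24: SET z = 21): z 7 -> 21
  event 7 (t=32: DEC x by 13): z unchanged
  event 8 (t=40: INC y by 14): z unchanged
  event 9 (t=46: INC y by 1): z unchanged
  event 10 (t=51: INC z by 5): z 21 -> 26
  event 11 (t=57: INC z by 3): z 26 -> 29
Final: z = 29

Answer: 29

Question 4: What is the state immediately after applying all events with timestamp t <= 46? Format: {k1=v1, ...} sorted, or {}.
Answer: {x=-13, y=28, z=21}

Derivation:
Apply events with t <= 46 (9 events):
  after event 1 (t=2: INC y by 6): {y=6}
  after event 2 (t=10: DEL x): {y=6}
  after event 3 (t=15: INC z by 7): {y=6, z=7}
  after event 4 (t=17: DEC y by 9): {y=-3, z=7}
  after event 5 (t=18: SET y = 13): {y=13, z=7}
  after event 6 (t=24: SET z = 21): {y=13, z=21}
  after event 7 (t=32: DEC x by 13): {x=-13, y=13, z=21}
  after event 8 (t=40: INC y by 14): {x=-13, y=27, z=21}
  after event 9 (t=46: INC y by 1): {x=-13, y=28, z=21}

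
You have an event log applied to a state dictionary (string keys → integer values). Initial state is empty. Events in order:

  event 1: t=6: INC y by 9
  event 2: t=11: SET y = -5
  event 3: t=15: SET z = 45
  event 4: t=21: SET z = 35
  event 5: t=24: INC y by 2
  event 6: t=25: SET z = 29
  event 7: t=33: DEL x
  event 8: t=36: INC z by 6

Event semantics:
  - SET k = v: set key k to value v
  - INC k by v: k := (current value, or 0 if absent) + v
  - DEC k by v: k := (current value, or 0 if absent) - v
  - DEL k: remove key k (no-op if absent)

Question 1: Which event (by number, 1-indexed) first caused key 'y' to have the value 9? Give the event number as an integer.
Looking for first event where y becomes 9:
  event 1: y (absent) -> 9  <-- first match

Answer: 1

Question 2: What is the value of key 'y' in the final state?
Track key 'y' through all 8 events:
  event 1 (t=6: INC y by 9): y (absent) -> 9
  event 2 (t=11: SET y = -5): y 9 -> -5
  event 3 (t=15: SET z = 45): y unchanged
  event 4 (t=21: SET z = 35): y unchanged
  event 5 (t=24: INC y by 2): y -5 -> -3
  event 6 (t=25: SET z = 29): y unchanged
  event 7 (t=33: DEL x): y unchanged
  event 8 (t=36: INC z by 6): y unchanged
Final: y = -3

Answer: -3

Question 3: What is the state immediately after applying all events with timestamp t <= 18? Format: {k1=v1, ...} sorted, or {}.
Apply events with t <= 18 (3 events):
  after event 1 (t=6: INC y by 9): {y=9}
  after event 2 (t=11: SET y = -5): {y=-5}
  after event 3 (t=15: SET z = 45): {y=-5, z=45}

Answer: {y=-5, z=45}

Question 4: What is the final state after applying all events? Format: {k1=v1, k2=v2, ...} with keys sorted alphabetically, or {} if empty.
Answer: {y=-3, z=35}

Derivation:
  after event 1 (t=6: INC y by 9): {y=9}
  after event 2 (t=11: SET y = -5): {y=-5}
  after event 3 (t=15: SET z = 45): {y=-5, z=45}
  after event 4 (t=21: SET z = 35): {y=-5, z=35}
  after event 5 (t=24: INC y by 2): {y=-3, z=35}
  after event 6 (t=25: SET z = 29): {y=-3, z=29}
  after event 7 (t=33: DEL x): {y=-3, z=29}
  after event 8 (t=36: INC z by 6): {y=-3, z=35}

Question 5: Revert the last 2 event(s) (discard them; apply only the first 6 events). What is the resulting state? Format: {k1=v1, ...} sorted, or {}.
Answer: {y=-3, z=29}

Derivation:
Keep first 6 events (discard last 2):
  after event 1 (t=6: INC y by 9): {y=9}
  after event 2 (t=11: SET y = -5): {y=-5}
  after event 3 (t=15: SET z = 45): {y=-5, z=45}
  after event 4 (t=21: SET z = 35): {y=-5, z=35}
  after event 5 (t=24: INC y by 2): {y=-3, z=35}
  after event 6 (t=25: SET z = 29): {y=-3, z=29}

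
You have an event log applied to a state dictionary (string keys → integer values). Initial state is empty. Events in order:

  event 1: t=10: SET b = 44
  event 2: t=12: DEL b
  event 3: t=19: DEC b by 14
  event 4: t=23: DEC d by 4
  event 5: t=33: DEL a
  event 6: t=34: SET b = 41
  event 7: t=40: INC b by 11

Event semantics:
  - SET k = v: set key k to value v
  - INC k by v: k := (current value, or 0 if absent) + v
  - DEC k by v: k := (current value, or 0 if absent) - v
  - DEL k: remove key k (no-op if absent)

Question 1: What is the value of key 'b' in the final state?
Track key 'b' through all 7 events:
  event 1 (t=10: SET b = 44): b (absent) -> 44
  event 2 (t=12: DEL b): b 44 -> (absent)
  event 3 (t=19: DEC b by 14): b (absent) -> -14
  event 4 (t=23: DEC d by 4): b unchanged
  event 5 (t=33: DEL a): b unchanged
  event 6 (t=34: SET b = 41): b -14 -> 41
  event 7 (t=40: INC b by 11): b 41 -> 52
Final: b = 52

Answer: 52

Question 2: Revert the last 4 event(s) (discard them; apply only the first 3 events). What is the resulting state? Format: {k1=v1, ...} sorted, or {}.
Answer: {b=-14}

Derivation:
Keep first 3 events (discard last 4):
  after event 1 (t=10: SET b = 44): {b=44}
  after event 2 (t=12: DEL b): {}
  after event 3 (t=19: DEC b by 14): {b=-14}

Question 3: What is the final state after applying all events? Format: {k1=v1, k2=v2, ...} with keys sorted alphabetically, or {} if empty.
  after event 1 (t=10: SET b = 44): {b=44}
  after event 2 (t=12: DEL b): {}
  after event 3 (t=19: DEC b by 14): {b=-14}
  after event 4 (t=23: DEC d by 4): {b=-14, d=-4}
  after event 5 (t=33: DEL a): {b=-14, d=-4}
  after event 6 (t=34: SET b = 41): {b=41, d=-4}
  after event 7 (t=40: INC b by 11): {b=52, d=-4}

Answer: {b=52, d=-4}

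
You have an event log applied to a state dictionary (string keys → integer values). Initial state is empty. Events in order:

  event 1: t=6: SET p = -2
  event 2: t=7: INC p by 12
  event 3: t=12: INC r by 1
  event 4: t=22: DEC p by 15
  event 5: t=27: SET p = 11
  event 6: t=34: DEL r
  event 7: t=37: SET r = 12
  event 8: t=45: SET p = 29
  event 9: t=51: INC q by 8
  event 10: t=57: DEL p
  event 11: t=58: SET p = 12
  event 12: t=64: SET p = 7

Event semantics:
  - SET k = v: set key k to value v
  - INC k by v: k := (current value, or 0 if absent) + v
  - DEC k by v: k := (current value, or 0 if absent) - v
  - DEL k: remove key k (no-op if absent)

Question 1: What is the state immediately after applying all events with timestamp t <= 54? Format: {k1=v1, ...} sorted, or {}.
Apply events with t <= 54 (9 events):
  after event 1 (t=6: SET p = -2): {p=-2}
  after event 2 (t=7: INC p by 12): {p=10}
  after event 3 (t=12: INC r by 1): {p=10, r=1}
  after event 4 (t=22: DEC p by 15): {p=-5, r=1}
  after event 5 (t=27: SET p = 11): {p=11, r=1}
  after event 6 (t=34: DEL r): {p=11}
  after event 7 (t=37: SET r = 12): {p=11, r=12}
  after event 8 (t=45: SET p = 29): {p=29, r=12}
  after event 9 (t=51: INC q by 8): {p=29, q=8, r=12}

Answer: {p=29, q=8, r=12}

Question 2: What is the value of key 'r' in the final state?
Answer: 12

Derivation:
Track key 'r' through all 12 events:
  event 1 (t=6: SET p = -2): r unchanged
  event 2 (t=7: INC p by 12): r unchanged
  event 3 (t=12: INC r by 1): r (absent) -> 1
  event 4 (t=22: DEC p by 15): r unchanged
  event 5 (t=27: SET p = 11): r unchanged
  event 6 (t=34: DEL r): r 1 -> (absent)
  event 7 (t=37: SET r = 12): r (absent) -> 12
  event 8 (t=45: SET p = 29): r unchanged
  event 9 (t=51: INC q by 8): r unchanged
  event 10 (t=57: DEL p): r unchanged
  event 11 (t=58: SET p = 12): r unchanged
  event 12 (t=64: SET p = 7): r unchanged
Final: r = 12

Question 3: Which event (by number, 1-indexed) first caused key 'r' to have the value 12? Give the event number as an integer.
Looking for first event where r becomes 12:
  event 3: r = 1
  event 4: r = 1
  event 5: r = 1
  event 6: r = (absent)
  event 7: r (absent) -> 12  <-- first match

Answer: 7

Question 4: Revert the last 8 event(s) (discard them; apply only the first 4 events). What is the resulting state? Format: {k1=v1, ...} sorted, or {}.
Keep first 4 events (discard last 8):
  after event 1 (t=6: SET p = -2): {p=-2}
  after event 2 (t=7: INC p by 12): {p=10}
  after event 3 (t=12: INC r by 1): {p=10, r=1}
  after event 4 (t=22: DEC p by 15): {p=-5, r=1}

Answer: {p=-5, r=1}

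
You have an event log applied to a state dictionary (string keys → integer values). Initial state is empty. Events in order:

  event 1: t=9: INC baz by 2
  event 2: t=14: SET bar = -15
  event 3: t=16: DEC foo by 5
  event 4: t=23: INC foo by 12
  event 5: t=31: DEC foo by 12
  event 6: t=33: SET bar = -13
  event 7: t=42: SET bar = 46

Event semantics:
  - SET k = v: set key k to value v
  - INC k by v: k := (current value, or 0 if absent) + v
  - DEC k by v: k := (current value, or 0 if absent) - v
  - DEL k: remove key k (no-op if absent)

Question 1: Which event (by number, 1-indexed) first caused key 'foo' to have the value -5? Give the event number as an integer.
Looking for first event where foo becomes -5:
  event 3: foo (absent) -> -5  <-- first match

Answer: 3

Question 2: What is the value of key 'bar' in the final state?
Answer: 46

Derivation:
Track key 'bar' through all 7 events:
  event 1 (t=9: INC baz by 2): bar unchanged
  event 2 (t=14: SET bar = -15): bar (absent) -> -15
  event 3 (t=16: DEC foo by 5): bar unchanged
  event 4 (t=23: INC foo by 12): bar unchanged
  event 5 (t=31: DEC foo by 12): bar unchanged
  event 6 (t=33: SET bar = -13): bar -15 -> -13
  event 7 (t=42: SET bar = 46): bar -13 -> 46
Final: bar = 46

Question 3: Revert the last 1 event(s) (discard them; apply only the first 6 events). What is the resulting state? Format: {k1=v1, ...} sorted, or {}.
Answer: {bar=-13, baz=2, foo=-5}

Derivation:
Keep first 6 events (discard last 1):
  after event 1 (t=9: INC baz by 2): {baz=2}
  after event 2 (t=14: SET bar = -15): {bar=-15, baz=2}
  after event 3 (t=16: DEC foo by 5): {bar=-15, baz=2, foo=-5}
  after event 4 (t=23: INC foo by 12): {bar=-15, baz=2, foo=7}
  after event 5 (t=31: DEC foo by 12): {bar=-15, baz=2, foo=-5}
  after event 6 (t=33: SET bar = -13): {bar=-13, baz=2, foo=-5}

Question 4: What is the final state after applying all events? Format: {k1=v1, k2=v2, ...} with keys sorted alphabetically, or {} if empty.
Answer: {bar=46, baz=2, foo=-5}

Derivation:
  after event 1 (t=9: INC baz by 2): {baz=2}
  after event 2 (t=14: SET bar = -15): {bar=-15, baz=2}
  after event 3 (t=16: DEC foo by 5): {bar=-15, baz=2, foo=-5}
  after event 4 (t=23: INC foo by 12): {bar=-15, baz=2, foo=7}
  after event 5 (t=31: DEC foo by 12): {bar=-15, baz=2, foo=-5}
  after event 6 (t=33: SET bar = -13): {bar=-13, baz=2, foo=-5}
  after event 7 (t=42: SET bar = 46): {bar=46, baz=2, foo=-5}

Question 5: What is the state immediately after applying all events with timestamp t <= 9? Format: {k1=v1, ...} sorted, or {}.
Apply events with t <= 9 (1 events):
  after event 1 (t=9: INC baz by 2): {baz=2}

Answer: {baz=2}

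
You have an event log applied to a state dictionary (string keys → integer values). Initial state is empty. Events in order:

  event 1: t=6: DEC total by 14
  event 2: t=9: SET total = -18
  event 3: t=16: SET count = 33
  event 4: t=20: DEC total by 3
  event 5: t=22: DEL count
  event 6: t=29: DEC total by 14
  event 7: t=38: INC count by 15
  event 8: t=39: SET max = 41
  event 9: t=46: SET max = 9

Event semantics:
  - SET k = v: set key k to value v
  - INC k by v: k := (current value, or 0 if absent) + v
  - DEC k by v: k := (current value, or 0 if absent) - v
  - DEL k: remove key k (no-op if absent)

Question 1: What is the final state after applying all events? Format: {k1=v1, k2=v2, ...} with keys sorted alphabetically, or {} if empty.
Answer: {count=15, max=9, total=-35}

Derivation:
  after event 1 (t=6: DEC total by 14): {total=-14}
  after event 2 (t=9: SET total = -18): {total=-18}
  after event 3 (t=16: SET count = 33): {count=33, total=-18}
  after event 4 (t=20: DEC total by 3): {count=33, total=-21}
  after event 5 (t=22: DEL count): {total=-21}
  after event 6 (t=29: DEC total by 14): {total=-35}
  after event 7 (t=38: INC count by 15): {count=15, total=-35}
  after event 8 (t=39: SET max = 41): {count=15, max=41, total=-35}
  after event 9 (t=46: SET max = 9): {count=15, max=9, total=-35}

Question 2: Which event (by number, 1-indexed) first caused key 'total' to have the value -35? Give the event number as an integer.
Answer: 6

Derivation:
Looking for first event where total becomes -35:
  event 1: total = -14
  event 2: total = -18
  event 3: total = -18
  event 4: total = -21
  event 5: total = -21
  event 6: total -21 -> -35  <-- first match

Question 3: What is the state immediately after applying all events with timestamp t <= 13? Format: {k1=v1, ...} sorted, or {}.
Answer: {total=-18}

Derivation:
Apply events with t <= 13 (2 events):
  after event 1 (t=6: DEC total by 14): {total=-14}
  after event 2 (t=9: SET total = -18): {total=-18}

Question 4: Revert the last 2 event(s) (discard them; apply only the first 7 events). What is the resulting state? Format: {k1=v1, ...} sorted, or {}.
Answer: {count=15, total=-35}

Derivation:
Keep first 7 events (discard last 2):
  after event 1 (t=6: DEC total by 14): {total=-14}
  after event 2 (t=9: SET total = -18): {total=-18}
  after event 3 (t=16: SET count = 33): {count=33, total=-18}
  after event 4 (t=20: DEC total by 3): {count=33, total=-21}
  after event 5 (t=22: DEL count): {total=-21}
  after event 6 (t=29: DEC total by 14): {total=-35}
  after event 7 (t=38: INC count by 15): {count=15, total=-35}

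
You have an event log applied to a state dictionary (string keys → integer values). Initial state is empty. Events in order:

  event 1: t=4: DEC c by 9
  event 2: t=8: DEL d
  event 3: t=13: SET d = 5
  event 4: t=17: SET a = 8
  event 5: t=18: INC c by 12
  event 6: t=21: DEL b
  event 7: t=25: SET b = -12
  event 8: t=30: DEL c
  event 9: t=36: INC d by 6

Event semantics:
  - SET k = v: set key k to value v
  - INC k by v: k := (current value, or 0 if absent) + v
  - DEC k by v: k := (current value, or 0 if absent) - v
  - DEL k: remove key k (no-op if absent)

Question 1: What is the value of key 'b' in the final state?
Track key 'b' through all 9 events:
  event 1 (t=4: DEC c by 9): b unchanged
  event 2 (t=8: DEL d): b unchanged
  event 3 (t=13: SET d = 5): b unchanged
  event 4 (t=17: SET a = 8): b unchanged
  event 5 (t=18: INC c by 12): b unchanged
  event 6 (t=21: DEL b): b (absent) -> (absent)
  event 7 (t=25: SET b = -12): b (absent) -> -12
  event 8 (t=30: DEL c): b unchanged
  event 9 (t=36: INC d by 6): b unchanged
Final: b = -12

Answer: -12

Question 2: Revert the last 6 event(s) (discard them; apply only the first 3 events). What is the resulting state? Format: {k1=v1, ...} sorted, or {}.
Keep first 3 events (discard last 6):
  after event 1 (t=4: DEC c by 9): {c=-9}
  after event 2 (t=8: DEL d): {c=-9}
  after event 3 (t=13: SET d = 5): {c=-9, d=5}

Answer: {c=-9, d=5}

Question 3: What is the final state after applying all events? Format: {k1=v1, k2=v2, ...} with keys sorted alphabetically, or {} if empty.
  after event 1 (t=4: DEC c by 9): {c=-9}
  after event 2 (t=8: DEL d): {c=-9}
  after event 3 (t=13: SET d = 5): {c=-9, d=5}
  after event 4 (t=17: SET a = 8): {a=8, c=-9, d=5}
  after event 5 (t=18: INC c by 12): {a=8, c=3, d=5}
  after event 6 (t=21: DEL b): {a=8, c=3, d=5}
  after event 7 (t=25: SET b = -12): {a=8, b=-12, c=3, d=5}
  after event 8 (t=30: DEL c): {a=8, b=-12, d=5}
  after event 9 (t=36: INC d by 6): {a=8, b=-12, d=11}

Answer: {a=8, b=-12, d=11}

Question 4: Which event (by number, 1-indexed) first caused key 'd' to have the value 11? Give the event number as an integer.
Looking for first event where d becomes 11:
  event 3: d = 5
  event 4: d = 5
  event 5: d = 5
  event 6: d = 5
  event 7: d = 5
  event 8: d = 5
  event 9: d 5 -> 11  <-- first match

Answer: 9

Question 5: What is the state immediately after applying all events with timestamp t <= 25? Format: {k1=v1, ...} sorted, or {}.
Apply events with t <= 25 (7 events):
  after event 1 (t=4: DEC c by 9): {c=-9}
  after event 2 (t=8: DEL d): {c=-9}
  after event 3 (t=13: SET d = 5): {c=-9, d=5}
  after event 4 (t=17: SET a = 8): {a=8, c=-9, d=5}
  after event 5 (t=18: INC c by 12): {a=8, c=3, d=5}
  after event 6 (t=21: DEL b): {a=8, c=3, d=5}
  after event 7 (t=25: SET b = -12): {a=8, b=-12, c=3, d=5}

Answer: {a=8, b=-12, c=3, d=5}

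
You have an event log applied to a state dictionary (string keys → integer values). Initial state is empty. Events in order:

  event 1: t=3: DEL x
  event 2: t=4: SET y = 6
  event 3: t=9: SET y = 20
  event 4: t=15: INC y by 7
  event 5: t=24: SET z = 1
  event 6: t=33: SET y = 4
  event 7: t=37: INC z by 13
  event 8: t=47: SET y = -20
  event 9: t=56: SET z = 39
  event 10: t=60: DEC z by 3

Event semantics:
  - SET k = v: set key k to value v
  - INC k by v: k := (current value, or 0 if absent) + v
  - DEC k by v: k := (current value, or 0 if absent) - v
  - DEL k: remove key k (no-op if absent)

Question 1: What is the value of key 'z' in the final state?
Track key 'z' through all 10 events:
  event 1 (t=3: DEL x): z unchanged
  event 2 (t=4: SET y = 6): z unchanged
  event 3 (t=9: SET y = 20): z unchanged
  event 4 (t=15: INC y by 7): z unchanged
  event 5 (t=24: SET z = 1): z (absent) -> 1
  event 6 (t=33: SET y = 4): z unchanged
  event 7 (t=37: INC z by 13): z 1 -> 14
  event 8 (t=47: SET y = -20): z unchanged
  event 9 (t=56: SET z = 39): z 14 -> 39
  event 10 (t=60: DEC z by 3): z 39 -> 36
Final: z = 36

Answer: 36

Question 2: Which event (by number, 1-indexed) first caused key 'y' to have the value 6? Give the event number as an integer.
Looking for first event where y becomes 6:
  event 2: y (absent) -> 6  <-- first match

Answer: 2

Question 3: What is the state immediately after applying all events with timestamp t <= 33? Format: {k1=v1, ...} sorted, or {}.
Answer: {y=4, z=1}

Derivation:
Apply events with t <= 33 (6 events):
  after event 1 (t=3: DEL x): {}
  after event 2 (t=4: SET y = 6): {y=6}
  after event 3 (t=9: SET y = 20): {y=20}
  after event 4 (t=15: INC y by 7): {y=27}
  after event 5 (t=24: SET z = 1): {y=27, z=1}
  after event 6 (t=33: SET y = 4): {y=4, z=1}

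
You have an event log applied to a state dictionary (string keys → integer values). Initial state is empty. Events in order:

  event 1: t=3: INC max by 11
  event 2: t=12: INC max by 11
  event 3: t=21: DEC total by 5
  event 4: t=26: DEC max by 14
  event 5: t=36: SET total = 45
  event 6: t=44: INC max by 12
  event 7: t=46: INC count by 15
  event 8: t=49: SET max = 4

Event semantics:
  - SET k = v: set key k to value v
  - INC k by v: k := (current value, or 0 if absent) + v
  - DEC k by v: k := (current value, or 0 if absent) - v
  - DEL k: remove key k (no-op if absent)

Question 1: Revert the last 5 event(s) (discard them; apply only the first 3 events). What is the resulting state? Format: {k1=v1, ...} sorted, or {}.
Answer: {max=22, total=-5}

Derivation:
Keep first 3 events (discard last 5):
  after event 1 (t=3: INC max by 11): {max=11}
  after event 2 (t=12: INC max by 11): {max=22}
  after event 3 (t=21: DEC total by 5): {max=22, total=-5}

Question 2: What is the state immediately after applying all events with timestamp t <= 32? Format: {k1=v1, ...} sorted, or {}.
Apply events with t <= 32 (4 events):
  after event 1 (t=3: INC max by 11): {max=11}
  after event 2 (t=12: INC max by 11): {max=22}
  after event 3 (t=21: DEC total by 5): {max=22, total=-5}
  after event 4 (t=26: DEC max by 14): {max=8, total=-5}

Answer: {max=8, total=-5}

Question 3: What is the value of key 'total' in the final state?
Track key 'total' through all 8 events:
  event 1 (t=3: INC max by 11): total unchanged
  event 2 (t=12: INC max by 11): total unchanged
  event 3 (t=21: DEC total by 5): total (absent) -> -5
  event 4 (t=26: DEC max by 14): total unchanged
  event 5 (t=36: SET total = 45): total -5 -> 45
  event 6 (t=44: INC max by 12): total unchanged
  event 7 (t=46: INC count by 15): total unchanged
  event 8 (t=49: SET max = 4): total unchanged
Final: total = 45

Answer: 45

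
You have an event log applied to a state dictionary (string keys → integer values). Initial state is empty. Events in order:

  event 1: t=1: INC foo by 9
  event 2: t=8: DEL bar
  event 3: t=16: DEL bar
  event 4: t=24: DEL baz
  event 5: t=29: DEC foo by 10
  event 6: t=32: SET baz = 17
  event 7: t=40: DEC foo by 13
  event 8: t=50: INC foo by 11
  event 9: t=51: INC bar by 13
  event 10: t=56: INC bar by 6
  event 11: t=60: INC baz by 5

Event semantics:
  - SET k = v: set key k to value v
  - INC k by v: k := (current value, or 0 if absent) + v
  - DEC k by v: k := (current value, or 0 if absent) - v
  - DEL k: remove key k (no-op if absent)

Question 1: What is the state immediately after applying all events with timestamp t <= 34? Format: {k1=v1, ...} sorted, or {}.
Apply events with t <= 34 (6 events):
  after event 1 (t=1: INC foo by 9): {foo=9}
  after event 2 (t=8: DEL bar): {foo=9}
  after event 3 (t=16: DEL bar): {foo=9}
  after event 4 (t=24: DEL baz): {foo=9}
  after event 5 (t=29: DEC foo by 10): {foo=-1}
  after event 6 (t=32: SET baz = 17): {baz=17, foo=-1}

Answer: {baz=17, foo=-1}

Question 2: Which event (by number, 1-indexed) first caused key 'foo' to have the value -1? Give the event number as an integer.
Answer: 5

Derivation:
Looking for first event where foo becomes -1:
  event 1: foo = 9
  event 2: foo = 9
  event 3: foo = 9
  event 4: foo = 9
  event 5: foo 9 -> -1  <-- first match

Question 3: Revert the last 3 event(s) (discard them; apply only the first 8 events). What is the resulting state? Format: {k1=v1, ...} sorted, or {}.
Answer: {baz=17, foo=-3}

Derivation:
Keep first 8 events (discard last 3):
  after event 1 (t=1: INC foo by 9): {foo=9}
  after event 2 (t=8: DEL bar): {foo=9}
  after event 3 (t=16: DEL bar): {foo=9}
  after event 4 (t=24: DEL baz): {foo=9}
  after event 5 (t=29: DEC foo by 10): {foo=-1}
  after event 6 (t=32: SET baz = 17): {baz=17, foo=-1}
  after event 7 (t=40: DEC foo by 13): {baz=17, foo=-14}
  after event 8 (t=50: INC foo by 11): {baz=17, foo=-3}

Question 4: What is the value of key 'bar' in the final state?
Answer: 19

Derivation:
Track key 'bar' through all 11 events:
  event 1 (t=1: INC foo by 9): bar unchanged
  event 2 (t=8: DEL bar): bar (absent) -> (absent)
  event 3 (t=16: DEL bar): bar (absent) -> (absent)
  event 4 (t=24: DEL baz): bar unchanged
  event 5 (t=29: DEC foo by 10): bar unchanged
  event 6 (t=32: SET baz = 17): bar unchanged
  event 7 (t=40: DEC foo by 13): bar unchanged
  event 8 (t=50: INC foo by 11): bar unchanged
  event 9 (t=51: INC bar by 13): bar (absent) -> 13
  event 10 (t=56: INC bar by 6): bar 13 -> 19
  event 11 (t=60: INC baz by 5): bar unchanged
Final: bar = 19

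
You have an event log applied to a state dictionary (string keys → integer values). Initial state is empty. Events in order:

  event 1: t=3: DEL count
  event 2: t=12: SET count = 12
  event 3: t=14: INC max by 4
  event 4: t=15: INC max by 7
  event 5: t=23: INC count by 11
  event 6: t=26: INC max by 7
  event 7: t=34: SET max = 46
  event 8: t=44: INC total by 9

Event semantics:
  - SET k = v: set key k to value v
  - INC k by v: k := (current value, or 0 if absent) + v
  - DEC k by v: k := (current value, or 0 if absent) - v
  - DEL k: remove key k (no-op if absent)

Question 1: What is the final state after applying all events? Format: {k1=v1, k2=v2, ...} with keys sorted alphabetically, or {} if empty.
Answer: {count=23, max=46, total=9}

Derivation:
  after event 1 (t=3: DEL count): {}
  after event 2 (t=12: SET count = 12): {count=12}
  after event 3 (t=14: INC max by 4): {count=12, max=4}
  after event 4 (t=15: INC max by 7): {count=12, max=11}
  after event 5 (t=23: INC count by 11): {count=23, max=11}
  after event 6 (t=26: INC max by 7): {count=23, max=18}
  after event 7 (t=34: SET max = 46): {count=23, max=46}
  after event 8 (t=44: INC total by 9): {count=23, max=46, total=9}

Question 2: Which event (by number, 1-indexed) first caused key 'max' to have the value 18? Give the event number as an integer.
Looking for first event where max becomes 18:
  event 3: max = 4
  event 4: max = 11
  event 5: max = 11
  event 6: max 11 -> 18  <-- first match

Answer: 6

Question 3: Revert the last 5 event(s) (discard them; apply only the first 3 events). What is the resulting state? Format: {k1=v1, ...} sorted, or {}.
Answer: {count=12, max=4}

Derivation:
Keep first 3 events (discard last 5):
  after event 1 (t=3: DEL count): {}
  after event 2 (t=12: SET count = 12): {count=12}
  after event 3 (t=14: INC max by 4): {count=12, max=4}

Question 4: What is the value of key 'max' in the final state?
Track key 'max' through all 8 events:
  event 1 (t=3: DEL count): max unchanged
  event 2 (t=12: SET count = 12): max unchanged
  event 3 (t=14: INC max by 4): max (absent) -> 4
  event 4 (t=15: INC max by 7): max 4 -> 11
  event 5 (t=23: INC count by 11): max unchanged
  event 6 (t=26: INC max by 7): max 11 -> 18
  event 7 (t=34: SET max = 46): max 18 -> 46
  event 8 (t=44: INC total by 9): max unchanged
Final: max = 46

Answer: 46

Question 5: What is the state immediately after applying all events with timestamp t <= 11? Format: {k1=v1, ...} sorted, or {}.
Answer: {}

Derivation:
Apply events with t <= 11 (1 events):
  after event 1 (t=3: DEL count): {}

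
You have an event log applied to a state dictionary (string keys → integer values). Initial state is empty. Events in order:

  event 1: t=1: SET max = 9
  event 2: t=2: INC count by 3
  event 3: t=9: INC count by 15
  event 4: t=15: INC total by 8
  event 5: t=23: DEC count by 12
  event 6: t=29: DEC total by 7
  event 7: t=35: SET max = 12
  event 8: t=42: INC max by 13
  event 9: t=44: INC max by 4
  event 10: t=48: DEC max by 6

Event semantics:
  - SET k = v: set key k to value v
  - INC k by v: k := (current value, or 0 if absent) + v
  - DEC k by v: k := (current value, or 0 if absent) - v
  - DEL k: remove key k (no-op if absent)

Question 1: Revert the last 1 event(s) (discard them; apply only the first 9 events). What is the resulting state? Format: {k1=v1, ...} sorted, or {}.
Keep first 9 events (discard last 1):
  after event 1 (t=1: SET max = 9): {max=9}
  after event 2 (t=2: INC count by 3): {count=3, max=9}
  after event 3 (t=9: INC count by 15): {count=18, max=9}
  after event 4 (t=15: INC total by 8): {count=18, max=9, total=8}
  after event 5 (t=23: DEC count by 12): {count=6, max=9, total=8}
  after event 6 (t=29: DEC total by 7): {count=6, max=9, total=1}
  after event 7 (t=35: SET max = 12): {count=6, max=12, total=1}
  after event 8 (t=42: INC max by 13): {count=6, max=25, total=1}
  after event 9 (t=44: INC max by 4): {count=6, max=29, total=1}

Answer: {count=6, max=29, total=1}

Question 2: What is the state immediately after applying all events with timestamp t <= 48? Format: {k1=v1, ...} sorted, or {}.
Answer: {count=6, max=23, total=1}

Derivation:
Apply events with t <= 48 (10 events):
  after event 1 (t=1: SET max = 9): {max=9}
  after event 2 (t=2: INC count by 3): {count=3, max=9}
  after event 3 (t=9: INC count by 15): {count=18, max=9}
  after event 4 (t=15: INC total by 8): {count=18, max=9, total=8}
  after event 5 (t=23: DEC count by 12): {count=6, max=9, total=8}
  after event 6 (t=29: DEC total by 7): {count=6, max=9, total=1}
  after event 7 (t=35: SET max = 12): {count=6, max=12, total=1}
  after event 8 (t=42: INC max by 13): {count=6, max=25, total=1}
  after event 9 (t=44: INC max by 4): {count=6, max=29, total=1}
  after event 10 (t=48: DEC max by 6): {count=6, max=23, total=1}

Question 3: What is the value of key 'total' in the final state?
Track key 'total' through all 10 events:
  event 1 (t=1: SET max = 9): total unchanged
  event 2 (t=2: INC count by 3): total unchanged
  event 3 (t=9: INC count by 15): total unchanged
  event 4 (t=15: INC total by 8): total (absent) -> 8
  event 5 (t=23: DEC count by 12): total unchanged
  event 6 (t=29: DEC total by 7): total 8 -> 1
  event 7 (t=35: SET max = 12): total unchanged
  event 8 (t=42: INC max by 13): total unchanged
  event 9 (t=44: INC max by 4): total unchanged
  event 10 (t=48: DEC max by 6): total unchanged
Final: total = 1

Answer: 1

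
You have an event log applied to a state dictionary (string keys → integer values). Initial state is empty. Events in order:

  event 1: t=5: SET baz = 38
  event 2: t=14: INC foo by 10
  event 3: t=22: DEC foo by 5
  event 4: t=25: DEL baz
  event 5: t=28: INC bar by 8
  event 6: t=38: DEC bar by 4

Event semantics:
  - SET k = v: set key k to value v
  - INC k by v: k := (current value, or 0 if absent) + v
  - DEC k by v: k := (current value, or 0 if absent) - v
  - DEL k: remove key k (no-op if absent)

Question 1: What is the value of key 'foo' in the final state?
Track key 'foo' through all 6 events:
  event 1 (t=5: SET baz = 38): foo unchanged
  event 2 (t=14: INC foo by 10): foo (absent) -> 10
  event 3 (t=22: DEC foo by 5): foo 10 -> 5
  event 4 (t=25: DEL baz): foo unchanged
  event 5 (t=28: INC bar by 8): foo unchanged
  event 6 (t=38: DEC bar by 4): foo unchanged
Final: foo = 5

Answer: 5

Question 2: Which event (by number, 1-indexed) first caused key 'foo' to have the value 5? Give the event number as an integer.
Answer: 3

Derivation:
Looking for first event where foo becomes 5:
  event 2: foo = 10
  event 3: foo 10 -> 5  <-- first match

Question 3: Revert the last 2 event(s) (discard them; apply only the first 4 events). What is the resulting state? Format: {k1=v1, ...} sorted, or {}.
Keep first 4 events (discard last 2):
  after event 1 (t=5: SET baz = 38): {baz=38}
  after event 2 (t=14: INC foo by 10): {baz=38, foo=10}
  after event 3 (t=22: DEC foo by 5): {baz=38, foo=5}
  after event 4 (t=25: DEL baz): {foo=5}

Answer: {foo=5}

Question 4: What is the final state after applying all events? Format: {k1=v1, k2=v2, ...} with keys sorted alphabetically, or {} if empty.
  after event 1 (t=5: SET baz = 38): {baz=38}
  after event 2 (t=14: INC foo by 10): {baz=38, foo=10}
  after event 3 (t=22: DEC foo by 5): {baz=38, foo=5}
  after event 4 (t=25: DEL baz): {foo=5}
  after event 5 (t=28: INC bar by 8): {bar=8, foo=5}
  after event 6 (t=38: DEC bar by 4): {bar=4, foo=5}

Answer: {bar=4, foo=5}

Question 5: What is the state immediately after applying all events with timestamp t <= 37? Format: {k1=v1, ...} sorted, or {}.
Apply events with t <= 37 (5 events):
  after event 1 (t=5: SET baz = 38): {baz=38}
  after event 2 (t=14: INC foo by 10): {baz=38, foo=10}
  after event 3 (t=22: DEC foo by 5): {baz=38, foo=5}
  after event 4 (t=25: DEL baz): {foo=5}
  after event 5 (t=28: INC bar by 8): {bar=8, foo=5}

Answer: {bar=8, foo=5}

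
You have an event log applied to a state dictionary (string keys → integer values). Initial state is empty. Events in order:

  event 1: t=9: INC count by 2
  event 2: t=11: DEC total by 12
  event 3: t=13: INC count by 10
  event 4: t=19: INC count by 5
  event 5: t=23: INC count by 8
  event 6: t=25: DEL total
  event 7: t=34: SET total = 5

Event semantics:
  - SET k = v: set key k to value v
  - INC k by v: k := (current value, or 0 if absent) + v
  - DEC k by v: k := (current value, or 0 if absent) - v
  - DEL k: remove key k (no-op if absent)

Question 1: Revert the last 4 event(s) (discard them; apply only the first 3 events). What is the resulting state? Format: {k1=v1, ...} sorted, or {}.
Answer: {count=12, total=-12}

Derivation:
Keep first 3 events (discard last 4):
  after event 1 (t=9: INC count by 2): {count=2}
  after event 2 (t=11: DEC total by 12): {count=2, total=-12}
  after event 3 (t=13: INC count by 10): {count=12, total=-12}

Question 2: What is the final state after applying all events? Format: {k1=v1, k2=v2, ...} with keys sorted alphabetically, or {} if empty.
  after event 1 (t=9: INC count by 2): {count=2}
  after event 2 (t=11: DEC total by 12): {count=2, total=-12}
  after event 3 (t=13: INC count by 10): {count=12, total=-12}
  after event 4 (t=19: INC count by 5): {count=17, total=-12}
  after event 5 (t=23: INC count by 8): {count=25, total=-12}
  after event 6 (t=25: DEL total): {count=25}
  after event 7 (t=34: SET total = 5): {count=25, total=5}

Answer: {count=25, total=5}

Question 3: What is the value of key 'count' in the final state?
Answer: 25

Derivation:
Track key 'count' through all 7 events:
  event 1 (t=9: INC count by 2): count (absent) -> 2
  event 2 (t=11: DEC total by 12): count unchanged
  event 3 (t=13: INC count by 10): count 2 -> 12
  event 4 (t=19: INC count by 5): count 12 -> 17
  event 5 (t=23: INC count by 8): count 17 -> 25
  event 6 (t=25: DEL total): count unchanged
  event 7 (t=34: SET total = 5): count unchanged
Final: count = 25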